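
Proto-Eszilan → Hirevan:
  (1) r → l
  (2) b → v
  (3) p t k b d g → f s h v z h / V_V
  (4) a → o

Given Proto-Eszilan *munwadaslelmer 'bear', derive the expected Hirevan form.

Hirevan: *munwadaslelmer > munwadaslelmel > munwazaslelmel > munwozoslelmel  (by unconditioned shift, intervocalic lenition, vowel merger)

munwozoslelmel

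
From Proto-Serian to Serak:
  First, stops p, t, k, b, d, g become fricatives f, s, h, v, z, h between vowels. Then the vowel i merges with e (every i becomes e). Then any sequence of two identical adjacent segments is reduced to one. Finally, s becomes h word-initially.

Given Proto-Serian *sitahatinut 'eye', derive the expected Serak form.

hesahasenut

Serak: *sitahatinut > sisahasinut > sesahasenut > hesahasenut  (by intervocalic lenition, vowel merger, debuccalisation)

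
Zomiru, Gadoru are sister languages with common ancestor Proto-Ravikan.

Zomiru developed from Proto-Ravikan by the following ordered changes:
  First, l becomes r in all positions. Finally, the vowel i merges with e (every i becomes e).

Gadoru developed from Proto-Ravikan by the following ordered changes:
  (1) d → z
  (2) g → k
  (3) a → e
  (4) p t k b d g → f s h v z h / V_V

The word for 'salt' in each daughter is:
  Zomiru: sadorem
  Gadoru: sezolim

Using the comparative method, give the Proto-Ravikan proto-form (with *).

Position 3: Zomiru has d, Gadoru has z. Zomiru preserves d here (none of its changes turn any other segment into d), so the proto-segment is *d.
Position 2: Zomiru has a, Gadoru has e. Zomiru preserves a here (none of its changes turn any other segment into a), so the proto-segment is *a.
Position 5: Zomiru has r, Gadoru has l. Gadoru preserves l here (none of its changes turn any other segment into l), so the proto-segment is *l.
Verify the candidate proto-form against each daughter:
Zomiru: *sadolim > sadorim > sadorem  (by unconditioned shift, vowel merger)
Gadoru: *sadolim
  sadolim → sazolim   [unconditioned shift]
  sazolim (rule 2 does not apply)
  sazolim → sezolim   [vowel merger]
  sezolim (rule 4 does not apply)
  giving Gadoru sezolim.
*sadolim is the unique common source.

*sadolim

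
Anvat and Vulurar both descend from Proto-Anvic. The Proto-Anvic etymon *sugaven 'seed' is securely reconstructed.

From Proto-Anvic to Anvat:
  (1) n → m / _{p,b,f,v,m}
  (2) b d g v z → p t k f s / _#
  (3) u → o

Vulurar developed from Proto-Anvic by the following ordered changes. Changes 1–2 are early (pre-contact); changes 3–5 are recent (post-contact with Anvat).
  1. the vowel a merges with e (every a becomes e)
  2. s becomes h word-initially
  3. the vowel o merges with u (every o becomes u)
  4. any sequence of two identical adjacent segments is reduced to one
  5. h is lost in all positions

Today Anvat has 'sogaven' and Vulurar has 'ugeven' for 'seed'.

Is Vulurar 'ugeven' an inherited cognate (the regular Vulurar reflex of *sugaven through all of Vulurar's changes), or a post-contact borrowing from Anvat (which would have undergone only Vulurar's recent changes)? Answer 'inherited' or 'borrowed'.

inherited

If inherited, *sugaven would pass through all of Vulurar's changes:
Vulurar: *sugaven
  sugaven → sugeven   [vowel merger]
  sugeven → hugeven   [debuccalisation]
  hugeven (rule 3 does not apply)
  hugeven (rule 4 does not apply)
  hugeven → ugeven   [h-loss]
  giving Vulurar ugeven.
If borrowed from Anvat 'sogaven' after the early changes, it would undergo only the recent ones:
  rule 3 (vowel merger): sogaven → sugaven
  rule 4 (degemination): no change (sugaven)
  rule 5 (h-loss): no change (sugaven)
  ⇒ as a loan: sugaven
Vulurar 'ugeven' matches the inherited outcome exactly, so it is an inherited cognate, not a loan.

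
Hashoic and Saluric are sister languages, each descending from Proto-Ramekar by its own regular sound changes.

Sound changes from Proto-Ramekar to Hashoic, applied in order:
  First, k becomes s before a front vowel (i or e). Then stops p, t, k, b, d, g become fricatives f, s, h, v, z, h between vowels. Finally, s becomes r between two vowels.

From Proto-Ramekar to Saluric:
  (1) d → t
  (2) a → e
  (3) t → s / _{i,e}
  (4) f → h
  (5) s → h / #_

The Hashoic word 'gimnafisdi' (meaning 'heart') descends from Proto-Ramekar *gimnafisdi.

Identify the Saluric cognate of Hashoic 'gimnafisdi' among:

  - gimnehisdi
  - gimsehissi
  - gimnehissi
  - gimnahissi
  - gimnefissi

gimnehissi

Saluric: *gimnafisdi
  gimnafisdi → gimnafisti   [unconditioned shift]
  gimnafisti → gimnefisti   [vowel merger]
  gimnefisti → gimnefissi   [palatalisation]
  gimnefissi → gimnehissi   [unconditioned shift]
  gimnehissi (rule 5 does not apply)
  giving Saluric gimnehissi.
Among the options, 'gimnehissi' alone shows every Saluric change applied in order.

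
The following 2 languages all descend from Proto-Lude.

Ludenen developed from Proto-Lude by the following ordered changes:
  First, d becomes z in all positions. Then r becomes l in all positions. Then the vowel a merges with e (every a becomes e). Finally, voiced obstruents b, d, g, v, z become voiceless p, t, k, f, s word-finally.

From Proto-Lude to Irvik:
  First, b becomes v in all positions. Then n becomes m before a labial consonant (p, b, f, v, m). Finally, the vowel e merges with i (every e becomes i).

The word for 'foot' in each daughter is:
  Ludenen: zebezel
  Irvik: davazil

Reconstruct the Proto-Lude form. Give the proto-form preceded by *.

*dabazel

Position 1: Ludenen has z, Irvik has d. Irvik preserves d here (none of its changes turn any other segment into d), so the proto-segment is *d.
Position 2: Ludenen has e, Irvik has a. Irvik preserves a here (none of its changes turn any other segment into a), so the proto-segment is *a.
Verify the candidate proto-form against each daughter:
Ludenen: *dabazel
  dabazel → zabazel   [unconditioned shift]
  zabazel (rule 2 does not apply)
  zabazel → zebezel   [vowel merger]
  zebezel (rule 4 does not apply)
  giving Ludenen zebezel.
Irvik: *dabazel > davazel > davazil  (by unconditioned shift, vowel merger)
*dabazel is the unique common source.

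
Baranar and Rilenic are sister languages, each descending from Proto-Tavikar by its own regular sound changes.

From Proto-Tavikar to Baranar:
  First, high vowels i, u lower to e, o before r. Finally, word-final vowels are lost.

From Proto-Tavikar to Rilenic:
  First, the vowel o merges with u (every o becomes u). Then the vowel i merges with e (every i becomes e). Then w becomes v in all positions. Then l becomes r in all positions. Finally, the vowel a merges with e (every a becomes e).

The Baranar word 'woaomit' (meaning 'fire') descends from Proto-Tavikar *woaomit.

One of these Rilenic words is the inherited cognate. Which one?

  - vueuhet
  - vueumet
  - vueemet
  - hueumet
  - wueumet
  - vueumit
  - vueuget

Rilenic: *woaomit
  woaomit → wuaumit   [vowel merger]
  wuaumit → wuaumet   [vowel merger]
  wuaumet → vuaumet   [unconditioned shift]
  vuaumet (rule 4 does not apply)
  vuaumet → vueumet   [vowel merger]
  giving Rilenic vueumet.
The other candidates each miss or misapply at least one Rilenic change.

vueumet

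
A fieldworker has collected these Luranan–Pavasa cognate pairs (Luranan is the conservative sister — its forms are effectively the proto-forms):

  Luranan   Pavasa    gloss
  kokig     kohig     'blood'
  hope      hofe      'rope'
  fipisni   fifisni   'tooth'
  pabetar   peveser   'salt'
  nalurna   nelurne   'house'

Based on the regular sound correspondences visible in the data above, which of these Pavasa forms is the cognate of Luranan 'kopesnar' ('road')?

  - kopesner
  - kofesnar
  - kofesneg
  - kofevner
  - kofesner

hope ~ hofe — Luranan p corresponds to Pavasa f between vowels (before a front vowel).
pabetar ~ peveser — Luranan a corresponds to Pavasa e after a consonant, before r.
Applying these to Luranan 'kopesnar':
  kopesnar → kofesnar   (p→f between vowels (before a front vowel))
  kofesnar → kofesner   (a→e after a consonant, before r)
So the Pavasa cognate is 'kofesner'.

kofesner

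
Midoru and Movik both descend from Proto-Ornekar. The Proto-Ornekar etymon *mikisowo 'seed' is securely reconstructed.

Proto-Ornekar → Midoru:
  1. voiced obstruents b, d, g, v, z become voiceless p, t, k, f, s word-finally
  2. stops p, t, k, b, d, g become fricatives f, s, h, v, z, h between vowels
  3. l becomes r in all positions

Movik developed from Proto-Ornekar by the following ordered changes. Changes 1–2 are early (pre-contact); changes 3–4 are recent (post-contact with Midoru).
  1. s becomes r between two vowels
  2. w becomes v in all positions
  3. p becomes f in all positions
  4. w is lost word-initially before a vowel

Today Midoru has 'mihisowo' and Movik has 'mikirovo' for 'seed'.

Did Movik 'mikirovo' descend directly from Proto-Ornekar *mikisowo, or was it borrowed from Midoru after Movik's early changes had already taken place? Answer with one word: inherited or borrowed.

inherited

If inherited, *mikisowo would pass through all of Movik's changes:
Movik: *mikisowo
  mikisowo → mikirowo   [rhotacism]
  mikirowo → mikirovo   [unconditioned shift]
  mikirovo (rule 3 does not apply)
  mikirovo (rule 4 does not apply)
  giving Movik mikirovo.
If borrowed from Midoru 'mihisowo' after the early changes, it would undergo only the recent ones:
  rule 3 (unconditioned shift): no change (mihisowo)
  rule 4 (glide loss): no change (mihisowo)
  ⇒ as a loan: mihisowo
Movik 'mikirovo' matches the inherited outcome exactly, so it is an inherited cognate, not a loan.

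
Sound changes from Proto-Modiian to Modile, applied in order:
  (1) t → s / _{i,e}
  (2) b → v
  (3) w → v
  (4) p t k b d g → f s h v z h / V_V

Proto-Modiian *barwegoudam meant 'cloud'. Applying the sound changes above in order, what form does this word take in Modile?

Modile: *barwegoudam
  barwegoudam (rule 1 does not apply)
  barwegoudam → varwegoudam   [unconditioned shift]
  varwegoudam → varvegoudam   [unconditioned shift]
  varvegoudam → varvehouzam   [intervocalic lenition]
  giving Modile varvehouzam.

varvehouzam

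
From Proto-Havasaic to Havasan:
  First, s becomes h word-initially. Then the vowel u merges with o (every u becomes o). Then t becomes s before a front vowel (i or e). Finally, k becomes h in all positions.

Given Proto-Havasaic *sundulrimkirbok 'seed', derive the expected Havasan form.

Havasan: start from *sundulrimkirbok.
  rule 1 (debuccalisation): sundulrimkirbok → hundulrimkirbok
  rule 2 (vowel merger): hundulrimkirbok → hondolrimkirbok
  rule 3: no change — hondolrimkirbok
  rule 4 (unconditioned shift): hondolrimkirbok → hondolrimhirboh
  ⇒ Havasan hondolrimhirboh

hondolrimhirboh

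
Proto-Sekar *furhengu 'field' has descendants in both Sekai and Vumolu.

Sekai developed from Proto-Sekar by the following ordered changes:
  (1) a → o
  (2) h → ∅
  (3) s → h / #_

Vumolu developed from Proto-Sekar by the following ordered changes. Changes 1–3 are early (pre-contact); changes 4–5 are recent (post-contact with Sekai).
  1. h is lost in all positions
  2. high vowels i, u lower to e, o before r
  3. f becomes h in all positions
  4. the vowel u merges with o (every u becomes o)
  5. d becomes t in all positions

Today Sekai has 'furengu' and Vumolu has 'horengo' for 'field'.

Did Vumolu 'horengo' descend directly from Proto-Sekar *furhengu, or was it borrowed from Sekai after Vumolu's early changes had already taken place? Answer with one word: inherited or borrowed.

inherited

If inherited, *furhengu would pass through all of Vumolu's changes:
Vumolu: *furhengu
  furhengu → furengu   [h-loss]
  furengu → forengu   [pre-rhotic lowering]
  forengu → horengu   [unconditioned shift]
  horengu → horengo   [vowel merger]
  horengo (rule 5 does not apply)
  giving Vumolu horengo.
If borrowed from Sekai 'furengu' after the early changes, it would undergo only the recent ones:
  rule 4 (vowel merger): furengu → forengo
  rule 5 (unconditioned shift): no change (forengo)
  ⇒ as a loan: forengo
Vumolu 'horengo' matches the inherited outcome exactly, so it is an inherited cognate, not a loan.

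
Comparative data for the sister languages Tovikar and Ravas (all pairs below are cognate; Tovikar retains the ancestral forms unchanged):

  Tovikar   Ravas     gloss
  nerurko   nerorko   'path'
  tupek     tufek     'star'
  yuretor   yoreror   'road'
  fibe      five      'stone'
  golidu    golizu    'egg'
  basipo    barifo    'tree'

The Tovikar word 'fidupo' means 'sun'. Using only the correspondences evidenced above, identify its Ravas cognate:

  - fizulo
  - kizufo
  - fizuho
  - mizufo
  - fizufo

fizufo

golidu ~ golizu — Tovikar d corresponds to Ravas z between vowels (before a back vowel).
basipo ~ barifo — Tovikar p corresponds to Ravas f between vowels (before a back vowel).
Applying these to Tovikar 'fidupo':
  fidupo → fizupo   (d→z between vowels (before a back vowel))
  fizupo → fizufo   (p→f between vowels (before a back vowel))
So the Ravas cognate is 'fizufo'.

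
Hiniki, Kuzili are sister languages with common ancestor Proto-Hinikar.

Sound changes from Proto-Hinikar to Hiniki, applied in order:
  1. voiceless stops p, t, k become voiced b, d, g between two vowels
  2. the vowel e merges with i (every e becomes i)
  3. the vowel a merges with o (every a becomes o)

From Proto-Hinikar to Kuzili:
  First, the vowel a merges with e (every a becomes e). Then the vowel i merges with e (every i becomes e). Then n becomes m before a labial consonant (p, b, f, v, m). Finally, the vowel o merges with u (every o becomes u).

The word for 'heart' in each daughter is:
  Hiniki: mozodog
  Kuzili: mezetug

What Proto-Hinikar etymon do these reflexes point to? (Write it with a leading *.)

*mazatog

Position 6: Hiniki has o, Kuzili has u. Taking the neighbouring segments as reconstructed: Hiniki o could go back to *a or *o; Kuzili u could go back to *o or *u — the one source consistent with every daughter is *o.
Position 5: Hiniki has d, Kuzili has t. Kuzili preserves t here (none of its changes turn any other segment into t), so the proto-segment is *t.
Position 2: Hiniki has o, Kuzili has e. Taking the neighbouring segments as reconstructed: Hiniki o could go back to *a or *o; Kuzili e could go back to *a or *e or *i — the one source consistent with every daughter is *a.
Verify the candidate proto-form against each daughter:
Hiniki: *mazatog > mazadog > mozodog  (by intervocalic voicing, vowel merger)
Kuzili: start from *mazatog.
  rule 1 (vowel merger): mazatog → mezetog
  rule 2: no change — mezetog
  rule 3: no change — mezetog
  rule 4 (vowel merger): mezetog → mezetug
  ⇒ Kuzili mezetug
*mazatog is the unique common source.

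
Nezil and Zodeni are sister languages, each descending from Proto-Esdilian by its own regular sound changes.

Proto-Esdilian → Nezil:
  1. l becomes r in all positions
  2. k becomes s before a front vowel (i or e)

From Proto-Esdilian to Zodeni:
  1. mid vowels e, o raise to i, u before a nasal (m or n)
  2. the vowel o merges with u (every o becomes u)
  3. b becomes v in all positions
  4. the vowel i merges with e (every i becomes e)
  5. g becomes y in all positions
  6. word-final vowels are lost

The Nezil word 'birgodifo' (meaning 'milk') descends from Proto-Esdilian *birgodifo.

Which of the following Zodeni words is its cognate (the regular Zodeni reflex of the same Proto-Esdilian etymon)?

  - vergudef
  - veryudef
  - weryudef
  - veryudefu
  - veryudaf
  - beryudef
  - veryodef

veryudef

Zodeni: *birgodifo > birgudifu > virgudifu > vergudefu > veryudefu > veryudef  (by vowel merger, unconditioned shift, vowel merger, unconditioned shift, apocope)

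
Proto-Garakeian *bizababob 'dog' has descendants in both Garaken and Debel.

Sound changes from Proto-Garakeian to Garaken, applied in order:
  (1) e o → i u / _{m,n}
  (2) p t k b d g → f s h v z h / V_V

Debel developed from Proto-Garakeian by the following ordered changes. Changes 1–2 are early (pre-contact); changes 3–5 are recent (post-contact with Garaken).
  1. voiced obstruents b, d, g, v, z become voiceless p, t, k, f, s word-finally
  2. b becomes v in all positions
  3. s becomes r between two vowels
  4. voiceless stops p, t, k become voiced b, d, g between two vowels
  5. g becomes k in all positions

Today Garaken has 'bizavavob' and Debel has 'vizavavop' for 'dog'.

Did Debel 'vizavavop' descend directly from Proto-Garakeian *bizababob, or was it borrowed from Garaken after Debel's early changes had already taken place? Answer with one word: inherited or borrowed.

If inherited, *bizababob would pass through all of Debel's changes:
Debel: start from *bizababob.
  rule 1 (final devoicing): bizababob → bizababop
  rule 2 (unconditioned shift): bizababop → vizavavop
  rule 3: no change — vizavavop
  rule 4: no change — vizavavop
  rule 5: no change — vizavavop
  ⇒ Debel vizavavop
If borrowed from Garaken 'bizavavob' after the early changes, it would undergo only the recent ones:
  rule 3 (rhotacism): no change (bizavavob)
  rule 4 (intervocalic voicing): no change (bizavavob)
  rule 5 (unconditioned shift): no change (bizavavob)
  ⇒ as a loan: bizavavob
Debel 'vizavavop' matches the inherited outcome exactly, so it is an inherited cognate, not a loan.

inherited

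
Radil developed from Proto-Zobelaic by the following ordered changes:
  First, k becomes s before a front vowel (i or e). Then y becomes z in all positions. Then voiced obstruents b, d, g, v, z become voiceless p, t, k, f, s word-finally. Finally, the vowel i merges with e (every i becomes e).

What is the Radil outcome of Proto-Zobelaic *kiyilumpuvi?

Radil: start from *kiyilumpuvi.
  rule 1 (palatalisation): kiyilumpuvi → siyilumpuvi
  rule 2 (unconditioned shift): siyilumpuvi → sizilumpuvi
  rule 3: no change — sizilumpuvi
  rule 4 (vowel merger): sizilumpuvi → sezelumpuve
  ⇒ Radil sezelumpuve

sezelumpuve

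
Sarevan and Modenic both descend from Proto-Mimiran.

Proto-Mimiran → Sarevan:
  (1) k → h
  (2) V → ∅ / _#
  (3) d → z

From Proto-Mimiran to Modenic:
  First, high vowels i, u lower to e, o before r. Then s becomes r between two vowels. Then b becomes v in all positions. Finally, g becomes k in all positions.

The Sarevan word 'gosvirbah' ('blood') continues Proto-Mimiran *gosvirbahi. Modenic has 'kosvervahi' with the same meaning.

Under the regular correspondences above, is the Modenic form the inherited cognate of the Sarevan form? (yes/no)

yes

Derive the expected Modenic reflex of *gosvirbahi:
Modenic: *gosvirbahi
  gosvirbahi → gosverbahi   [pre-rhotic lowering]
  gosverbahi (rule 2 does not apply)
  gosverbahi → gosvervahi   [unconditioned shift]
  gosvervahi → kosvervahi   [unconditioned shift]
  giving Modenic kosvervahi.
Modenic 'kosvervahi' matches the regular reflex exactly, so the pair is cognate.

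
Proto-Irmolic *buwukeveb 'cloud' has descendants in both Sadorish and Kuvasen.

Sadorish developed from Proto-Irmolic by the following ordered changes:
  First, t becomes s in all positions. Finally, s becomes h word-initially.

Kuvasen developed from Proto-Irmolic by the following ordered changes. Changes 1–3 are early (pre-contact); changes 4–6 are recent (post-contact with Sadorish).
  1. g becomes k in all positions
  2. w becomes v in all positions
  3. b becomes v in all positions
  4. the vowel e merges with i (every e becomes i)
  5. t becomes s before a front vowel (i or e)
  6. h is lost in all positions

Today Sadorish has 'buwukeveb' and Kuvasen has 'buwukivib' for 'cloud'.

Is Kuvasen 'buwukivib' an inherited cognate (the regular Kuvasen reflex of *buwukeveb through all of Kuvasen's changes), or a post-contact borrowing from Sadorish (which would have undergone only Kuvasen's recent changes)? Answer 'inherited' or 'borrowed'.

borrowed

If inherited, *buwukeveb would pass through all of Kuvasen's changes:
Kuvasen: *buwukeveb
  buwukeveb (rule 1 does not apply)
  buwukeveb → buvukeveb   [unconditioned shift]
  buvukeveb → vuvukevev   [unconditioned shift]
  vuvukevev → vuvukiviv   [vowel merger]
  vuvukiviv (rule 5 does not apply)
  vuvukiviv (rule 6 does not apply)
  giving Kuvasen vuvukiviv.
If borrowed from Sadorish 'buwukeveb' after the early changes, it would undergo only the recent ones:
  rule 4 (vowel merger): buwukeveb → buwukivib
  rule 5 (palatalisation): no change (buwukivib)
  rule 6 (h-loss): no change (buwukivib)
  ⇒ as a loan: buwukivib
Kuvasen 'buwukivib' matches the loan outcome 'buwukivib', not the inherited 'vuvukiviv' — it skipped the early Kuvasen changes, so it was borrowed from Sadorish.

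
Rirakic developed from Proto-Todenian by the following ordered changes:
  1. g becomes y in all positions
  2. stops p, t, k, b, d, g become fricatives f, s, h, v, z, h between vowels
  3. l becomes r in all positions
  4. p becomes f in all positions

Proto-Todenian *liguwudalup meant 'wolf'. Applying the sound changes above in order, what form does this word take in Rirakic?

riyuwuzaruf

Rirakic: start from *liguwudalup.
  rule 1 (unconditioned shift): liguwudalup → liyuwudalup
  rule 2 (intervocalic lenition): liyuwudalup → liyuwuzalup
  rule 3 (unconditioned shift): liyuwuzalup → riyuwuzarup
  rule 4 (unconditioned shift): riyuwuzarup → riyuwuzaruf
  ⇒ Rirakic riyuwuzaruf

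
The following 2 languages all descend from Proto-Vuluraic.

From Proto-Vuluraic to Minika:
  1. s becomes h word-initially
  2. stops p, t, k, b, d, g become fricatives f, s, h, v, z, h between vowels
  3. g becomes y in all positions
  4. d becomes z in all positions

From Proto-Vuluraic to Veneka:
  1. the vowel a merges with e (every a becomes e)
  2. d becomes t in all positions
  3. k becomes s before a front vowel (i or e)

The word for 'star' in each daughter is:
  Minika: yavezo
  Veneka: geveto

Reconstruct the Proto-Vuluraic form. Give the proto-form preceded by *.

Position 5: Minika has z, Veneka has t. Taking the neighbouring segments as reconstructed: Minika z could go back to *d or *z; Veneka t could go back to *t or *d — the one source consistent with every daughter is *d.
Position 2: Minika has a, Veneka has e. Minika preserves a here (none of its changes turn any other segment into a), so the proto-segment is *a.
This points to *gavedo. Verify forward in each daughter:
Minika: start from *gavedo.
  rule 1: no change — gavedo
  rule 2 (intervocalic lenition): gavedo → gavezo
  rule 3 (unconditioned shift): gavezo → yavezo
  rule 4: no change — yavezo
  ⇒ Minika yavezo
Veneka: *gavedo
  gavedo → gevedo   [vowel merger]
  gevedo → geveto   [unconditioned shift]
  geveto (rule 3 does not apply)
  giving Veneka geveto.
Only *gavedo yields all of Minika yavezo, Veneka geveto.

*gavedo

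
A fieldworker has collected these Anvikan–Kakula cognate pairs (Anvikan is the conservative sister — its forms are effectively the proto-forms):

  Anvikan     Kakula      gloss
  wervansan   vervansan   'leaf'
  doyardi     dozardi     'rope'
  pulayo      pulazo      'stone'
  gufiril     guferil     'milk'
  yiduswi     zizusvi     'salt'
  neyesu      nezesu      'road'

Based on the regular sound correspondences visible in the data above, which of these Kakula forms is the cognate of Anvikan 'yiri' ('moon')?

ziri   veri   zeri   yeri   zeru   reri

zeri

yiduswi ~ zizusvi — Anvikan y corresponds to Kakula z word-initially before a front vowel.
gufiril ~ guferil — Anvikan i corresponds to Kakula e after a consonant, before r.
Applying these to Anvikan 'yiri':
  yiri → ziri   (y→z word-initially before a front vowel)
  ziri → zeri   (i→e after a consonant, before r)
So the Kakula cognate is 'zeri'.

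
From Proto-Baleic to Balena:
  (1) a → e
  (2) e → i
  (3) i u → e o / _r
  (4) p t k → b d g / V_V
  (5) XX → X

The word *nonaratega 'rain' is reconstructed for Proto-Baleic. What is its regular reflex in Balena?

Balena: *nonaratega
  nonaratega → noneretege   [vowel merger]
  noneretege → noniritigi   [vowel merger]
  noniritigi → noneritigi   [pre-rhotic lowering]
  noneritigi → noneridigi   [intervocalic voicing]
  noneridigi (rule 5 does not apply)
  giving Balena noneridigi.

noneridigi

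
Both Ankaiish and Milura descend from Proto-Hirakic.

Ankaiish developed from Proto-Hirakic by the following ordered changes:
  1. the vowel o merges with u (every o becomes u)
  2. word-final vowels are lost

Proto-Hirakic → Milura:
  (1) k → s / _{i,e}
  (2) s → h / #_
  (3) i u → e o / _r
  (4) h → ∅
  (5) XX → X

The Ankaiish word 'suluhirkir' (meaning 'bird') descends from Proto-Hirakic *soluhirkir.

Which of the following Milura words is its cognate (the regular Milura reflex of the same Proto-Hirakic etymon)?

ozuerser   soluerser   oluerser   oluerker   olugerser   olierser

Milura: *soluhirkir > soluhirsir > holuhirsir > holuherser > oluerser  (by palatalisation, debuccalisation, pre-rhotic lowering, h-loss)
Only 'oluerser' matches the regular Milura development of *soluhirkir.

oluerser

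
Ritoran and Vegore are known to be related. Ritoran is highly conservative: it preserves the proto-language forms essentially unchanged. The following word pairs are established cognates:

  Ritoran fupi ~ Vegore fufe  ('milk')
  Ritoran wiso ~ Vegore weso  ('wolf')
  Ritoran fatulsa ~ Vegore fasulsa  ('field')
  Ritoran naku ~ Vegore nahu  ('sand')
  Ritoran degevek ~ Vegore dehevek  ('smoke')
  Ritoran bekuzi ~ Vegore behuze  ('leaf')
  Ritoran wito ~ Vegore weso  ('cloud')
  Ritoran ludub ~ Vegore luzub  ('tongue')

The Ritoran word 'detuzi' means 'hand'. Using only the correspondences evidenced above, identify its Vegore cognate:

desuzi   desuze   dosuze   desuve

desuze

fatulsa ~ fasulsa — Ritoran t corresponds to Vegore s between vowels (before a back vowel).
fupi ~ fufe, bekuzi ~ behuze — Ritoran i corresponds to Vegore e word-finally.
Applying these to Ritoran 'detuzi':
  detuzi → desuzi   (t→s between vowels (before a back vowel))
  desuzi → desuze   (i→e word-finally)
So the Vegore cognate is 'desuze'.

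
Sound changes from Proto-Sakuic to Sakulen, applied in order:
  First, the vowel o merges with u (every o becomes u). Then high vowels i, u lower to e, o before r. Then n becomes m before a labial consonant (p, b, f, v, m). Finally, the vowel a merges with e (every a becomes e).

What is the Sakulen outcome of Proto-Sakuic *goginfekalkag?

Sakulen: *goginfekalkag > guginfekalkag > gugimfekalkag > gugimfekelkeg  (by vowel merger, nasal place assimilation, vowel merger)

gugimfekelkeg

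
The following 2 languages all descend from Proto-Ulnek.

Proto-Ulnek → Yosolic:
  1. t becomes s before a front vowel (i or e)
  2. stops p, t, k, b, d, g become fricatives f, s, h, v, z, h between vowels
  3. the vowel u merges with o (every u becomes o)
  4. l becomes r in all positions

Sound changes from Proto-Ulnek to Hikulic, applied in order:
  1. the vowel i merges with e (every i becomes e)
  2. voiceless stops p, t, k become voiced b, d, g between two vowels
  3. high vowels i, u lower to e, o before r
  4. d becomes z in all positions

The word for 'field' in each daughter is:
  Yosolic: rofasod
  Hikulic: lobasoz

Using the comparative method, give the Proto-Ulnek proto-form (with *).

Position 3: Yosolic has f, Hikulic has b. Taking the neighbouring segments as reconstructed: Yosolic f could go back to *p or *f; Hikulic b could go back to *p or *b — the one source consistent with every daughter is *p.
Position 7: Yosolic has d, Hikulic has z. Yosolic preserves d here (none of its changes turn any other segment into d), so the proto-segment is *d.
Position 1: Yosolic has r, Hikulic has l. Hikulic preserves l here (none of its changes turn any other segment into l), so the proto-segment is *l.
The remaining positions agree across the daughters. Check the candidate against every language:
Yosolic: *lopasod
  lopasod (rule 1 does not apply)
  lopasod → lofasod   [intervocalic lenition]
  lofasod (rule 3 does not apply)
  lofasod → rofasod   [unconditioned shift]
  giving Yosolic rofasod.
Hikulic: start from *lopasod.
  rule 1: no change — lopasod
  rule 2 (intervocalic voicing): lopasod → lobasod
  rule 3: no change — lobasod
  rule 4 (unconditioned shift): lobasod → lobasoz
  ⇒ Hikulic lobasoz
*lopasod is the unique common source.

*lopasod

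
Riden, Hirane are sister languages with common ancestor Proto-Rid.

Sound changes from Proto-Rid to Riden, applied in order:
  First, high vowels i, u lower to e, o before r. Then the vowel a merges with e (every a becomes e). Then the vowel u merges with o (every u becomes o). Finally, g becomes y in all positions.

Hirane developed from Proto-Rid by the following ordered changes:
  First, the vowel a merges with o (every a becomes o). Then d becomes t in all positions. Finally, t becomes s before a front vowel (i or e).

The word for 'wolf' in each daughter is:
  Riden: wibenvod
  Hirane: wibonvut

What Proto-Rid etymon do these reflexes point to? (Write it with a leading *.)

Position 8: Riden has d, Hirane has t. Riden preserves d here (none of its changes turn any other segment into d), so the proto-segment is *d.
Position 7: Riden has o, Hirane has u. Hirane preserves u here (none of its changes turn any other segment into u), so the proto-segment is *u.
Position 4: Riden has e, Hirane has o. Taking the neighbouring segments as reconstructed: Riden e could go back to *a or *e; Hirane o could go back to *a or *o — the one source consistent with every daughter is *a.
Verify the candidate proto-form against each daughter:
Riden: start from *wibanvud.
  rule 1: no change — wibanvud
  rule 2 (vowel merger): wibanvud → wibenvud
  rule 3 (vowel merger): wibenvud → wibenvod
  rule 4: no change — wibenvod
  ⇒ Riden wibenvod
Hirane: *wibanvud > wibonvud > wibonvut  (by vowel merger, unconditioned shift)
Only *wibanvud yields all of Riden wibenvod, Hirane wibonvut.

*wibanvud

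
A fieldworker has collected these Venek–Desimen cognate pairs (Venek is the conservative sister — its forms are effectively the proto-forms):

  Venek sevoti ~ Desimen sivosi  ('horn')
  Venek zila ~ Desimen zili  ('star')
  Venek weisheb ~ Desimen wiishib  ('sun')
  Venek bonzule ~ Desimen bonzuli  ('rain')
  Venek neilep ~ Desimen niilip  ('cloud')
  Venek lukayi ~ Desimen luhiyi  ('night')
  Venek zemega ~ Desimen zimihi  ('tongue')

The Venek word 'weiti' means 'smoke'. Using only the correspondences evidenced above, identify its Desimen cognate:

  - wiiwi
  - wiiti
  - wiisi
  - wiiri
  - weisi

wiisi

weisheb ~ wiishib, neilep ~ niilip — Venek e corresponds to Desimen i after a consonant, before a front vowel.
sevoti ~ sivosi — Venek t corresponds to Desimen s between vowels (before a front vowel).
Applying these to Venek 'weiti':
  weiti → wiiti   (e→i after a consonant, before a front vowel)
  wiiti → wiisi   (t→s between vowels (before a front vowel))
So the Desimen cognate is 'wiisi'.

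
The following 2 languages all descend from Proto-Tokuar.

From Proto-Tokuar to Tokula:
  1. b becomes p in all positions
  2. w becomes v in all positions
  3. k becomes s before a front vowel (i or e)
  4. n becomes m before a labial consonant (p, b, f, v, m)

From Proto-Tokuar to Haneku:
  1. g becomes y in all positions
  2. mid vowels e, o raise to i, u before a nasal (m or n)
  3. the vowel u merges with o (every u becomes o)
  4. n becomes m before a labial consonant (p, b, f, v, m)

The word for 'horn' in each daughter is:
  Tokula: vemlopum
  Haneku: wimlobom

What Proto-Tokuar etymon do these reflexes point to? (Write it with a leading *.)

Position 7: Tokula has u, Haneku has o. Tokula preserves u here (none of its changes turn any other segment into u), so the proto-segment is *u.
Position 2: Tokula has e, Haneku has i. Tokula preserves e here (none of its changes turn any other segment into e), so the proto-segment is *e.
Position 1: Tokula has v, Haneku has w. Haneku preserves w here (none of its changes turn any other segment into w), so the proto-segment is *w.
This points to *wemlobum. Verify forward in each daughter:
Tokula: *wemlobum > wemlopum > vemlopum  (by unconditioned shift, unconditioned shift)
Haneku: *wemlobum > wimlobum > wimlobom  (by pre-nasal raising, vowel merger)
Only *wemlobum yields all of Tokula vemlopum, Haneku wimlobom.

*wemlobum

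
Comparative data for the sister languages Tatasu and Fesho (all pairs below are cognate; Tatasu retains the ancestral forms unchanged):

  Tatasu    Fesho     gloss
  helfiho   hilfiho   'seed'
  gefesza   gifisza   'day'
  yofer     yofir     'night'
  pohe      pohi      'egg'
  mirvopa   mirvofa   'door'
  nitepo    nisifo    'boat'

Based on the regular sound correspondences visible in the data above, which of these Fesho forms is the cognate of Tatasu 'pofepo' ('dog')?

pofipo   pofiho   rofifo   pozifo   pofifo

pofifo

nitepo ~ nisifo — Tatasu e corresponds to Fesho i after a consonant, before a labial obstruent.
nitepo ~ nisifo — Tatasu p corresponds to Fesho f between vowels (before a back vowel).
Applying these to Tatasu 'pofepo':
  pofepo → pofipo   (e→i after a consonant, before a labial obstruent)
  pofipo → pofifo   (p→f between vowels (before a back vowel))
So the Fesho cognate is 'pofifo'.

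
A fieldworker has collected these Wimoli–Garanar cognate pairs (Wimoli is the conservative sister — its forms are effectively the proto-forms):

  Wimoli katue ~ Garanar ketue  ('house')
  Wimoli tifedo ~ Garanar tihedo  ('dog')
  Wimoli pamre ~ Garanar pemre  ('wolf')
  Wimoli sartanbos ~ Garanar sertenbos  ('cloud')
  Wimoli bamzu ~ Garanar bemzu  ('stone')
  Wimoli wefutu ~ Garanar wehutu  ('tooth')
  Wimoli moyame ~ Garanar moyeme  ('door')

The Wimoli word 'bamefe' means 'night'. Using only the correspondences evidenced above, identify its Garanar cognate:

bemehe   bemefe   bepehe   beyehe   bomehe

pamre ~ pemre, bamzu ~ bemzu — Wimoli a corresponds to Garanar e after a consonant, before a nasal.
tifedo ~ tihedo — Wimoli f corresponds to Garanar h between vowels (before a front vowel).
Applying these to Wimoli 'bamefe':
  bamefe → bemefe   (a→e after a consonant, before a nasal)
  bemefe → bemehe   (f→h between vowels (before a front vowel))
So the Garanar cognate is 'bemehe'.

bemehe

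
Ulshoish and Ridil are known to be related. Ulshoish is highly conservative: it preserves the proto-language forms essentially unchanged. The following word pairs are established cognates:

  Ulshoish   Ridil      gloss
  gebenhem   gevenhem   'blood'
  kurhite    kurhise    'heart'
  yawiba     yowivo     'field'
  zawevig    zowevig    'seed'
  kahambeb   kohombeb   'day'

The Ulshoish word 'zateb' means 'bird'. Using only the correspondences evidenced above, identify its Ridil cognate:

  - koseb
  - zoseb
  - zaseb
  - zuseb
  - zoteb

zoseb

yawiba ~ yowivo, zawevig ~ zowevig — Ulshoish a corresponds to Ridil o after a consonant, before a consonant other than r, m, n, p, b, f, v.
kurhite ~ kurhise — Ulshoish t corresponds to Ridil s between vowels (before a front vowel).
Applying these to Ulshoish 'zateb':
  zateb → zoteb   (a→o after a consonant, before a consonant other than r, m, n, p, b, f, v)
  zoteb → zoseb   (t→s between vowels (before a front vowel))
So the Ridil cognate is 'zoseb'.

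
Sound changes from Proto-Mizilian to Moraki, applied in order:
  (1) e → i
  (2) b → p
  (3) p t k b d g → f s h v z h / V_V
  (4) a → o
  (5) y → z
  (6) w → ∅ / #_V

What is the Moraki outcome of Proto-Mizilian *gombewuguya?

gompiwuhuzo

Moraki: *gombewuguya
  gombewuguya → gombiwuguya   [vowel merger]
  gombiwuguya → gompiwuguya   [unconditioned shift]
  gompiwuguya → gompiwuhuya   [intervocalic lenition]
  gompiwuhuya → gompiwuhuyo   [vowel merger]
  gompiwuhuyo → gompiwuhuzo   [unconditioned shift]
  gompiwuhuzo (rule 6 does not apply)
  giving Moraki gompiwuhuzo.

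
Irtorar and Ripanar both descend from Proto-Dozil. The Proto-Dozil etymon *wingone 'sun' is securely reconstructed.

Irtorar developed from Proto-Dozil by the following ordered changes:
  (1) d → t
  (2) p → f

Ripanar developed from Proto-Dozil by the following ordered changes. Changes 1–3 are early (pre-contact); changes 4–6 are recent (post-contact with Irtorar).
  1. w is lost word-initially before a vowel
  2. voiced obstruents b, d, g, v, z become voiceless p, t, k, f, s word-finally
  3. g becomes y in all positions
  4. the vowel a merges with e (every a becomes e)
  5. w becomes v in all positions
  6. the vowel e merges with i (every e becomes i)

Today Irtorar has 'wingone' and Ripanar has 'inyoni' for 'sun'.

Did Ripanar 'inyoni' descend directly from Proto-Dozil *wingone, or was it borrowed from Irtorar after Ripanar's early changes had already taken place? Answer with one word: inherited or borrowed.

inherited

If inherited, *wingone would pass through all of Ripanar's changes:
Ripanar: *wingone > ingone > inyone > inyoni  (by glide loss, unconditioned shift, vowel merger)
If borrowed from Irtorar 'wingone' after the early changes, it would undergo only the recent ones:
  rule 4 (vowel merger): no change (wingone)
  rule 5 (unconditioned shift): wingone → vingone
  rule 6 (vowel merger): vingone → vingoni
  ⇒ as a loan: vingoni
Ripanar 'inyoni' matches the inherited outcome exactly, so it is an inherited cognate, not a loan.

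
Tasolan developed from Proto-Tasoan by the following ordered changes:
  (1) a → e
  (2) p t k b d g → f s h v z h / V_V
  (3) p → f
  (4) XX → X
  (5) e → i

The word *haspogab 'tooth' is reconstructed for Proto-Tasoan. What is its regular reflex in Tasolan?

hisfohib

Tasolan: start from *haspogab.
  rule 1 (vowel merger): haspogab → hespogeb
  rule 2 (intervocalic lenition): hespogeb → hespoheb
  rule 3 (unconditioned shift): hespoheb → hesfoheb
  rule 4: no change — hesfoheb
  rule 5 (vowel merger): hesfoheb → hisfohib
  ⇒ Tasolan hisfohib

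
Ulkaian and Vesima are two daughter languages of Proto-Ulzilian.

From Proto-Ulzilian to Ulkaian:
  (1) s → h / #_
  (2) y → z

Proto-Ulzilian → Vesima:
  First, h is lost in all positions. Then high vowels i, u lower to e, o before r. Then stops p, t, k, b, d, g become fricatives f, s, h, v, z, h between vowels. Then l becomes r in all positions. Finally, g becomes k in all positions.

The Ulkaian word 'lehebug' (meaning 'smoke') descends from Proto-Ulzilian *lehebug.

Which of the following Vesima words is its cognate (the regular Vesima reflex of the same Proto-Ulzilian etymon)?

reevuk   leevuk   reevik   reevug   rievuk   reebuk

Vesima: *lehebug > leebug > leevug > reevug > reevuk  (by h-loss, intervocalic lenition, unconditioned shift, unconditioned shift)

reevuk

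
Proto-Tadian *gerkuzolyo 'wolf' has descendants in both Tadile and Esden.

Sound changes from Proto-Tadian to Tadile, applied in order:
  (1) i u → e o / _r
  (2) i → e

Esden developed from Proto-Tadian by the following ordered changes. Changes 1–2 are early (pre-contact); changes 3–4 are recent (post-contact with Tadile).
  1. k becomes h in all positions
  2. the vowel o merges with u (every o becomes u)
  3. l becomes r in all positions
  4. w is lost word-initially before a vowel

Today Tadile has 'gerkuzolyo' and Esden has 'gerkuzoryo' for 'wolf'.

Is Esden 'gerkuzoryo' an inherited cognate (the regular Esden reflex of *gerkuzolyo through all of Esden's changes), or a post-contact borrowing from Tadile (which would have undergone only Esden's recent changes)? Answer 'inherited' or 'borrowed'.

If inherited, *gerkuzolyo would pass through all of Esden's changes:
Esden: start from *gerkuzolyo.
  rule 1 (unconditioned shift): gerkuzolyo → gerhuzolyo
  rule 2 (vowel merger): gerhuzolyo → gerhuzulyu
  rule 3 (unconditioned shift): gerhuzulyu → gerhuzuryu
  rule 4: no change — gerhuzuryu
  ⇒ Esden gerhuzuryu
If borrowed from Tadile 'gerkuzolyo' after the early changes, it would undergo only the recent ones:
  rule 3 (unconditioned shift): gerkuzolyo → gerkuzoryo
  rule 4 (glide loss): no change (gerkuzoryo)
  ⇒ as a loan: gerkuzoryo
Esden 'gerkuzoryo' matches the loan outcome 'gerkuzoryo', not the inherited 'gerhuzuryu' — it skipped the early Esden changes, so it was borrowed from Tadile.

borrowed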